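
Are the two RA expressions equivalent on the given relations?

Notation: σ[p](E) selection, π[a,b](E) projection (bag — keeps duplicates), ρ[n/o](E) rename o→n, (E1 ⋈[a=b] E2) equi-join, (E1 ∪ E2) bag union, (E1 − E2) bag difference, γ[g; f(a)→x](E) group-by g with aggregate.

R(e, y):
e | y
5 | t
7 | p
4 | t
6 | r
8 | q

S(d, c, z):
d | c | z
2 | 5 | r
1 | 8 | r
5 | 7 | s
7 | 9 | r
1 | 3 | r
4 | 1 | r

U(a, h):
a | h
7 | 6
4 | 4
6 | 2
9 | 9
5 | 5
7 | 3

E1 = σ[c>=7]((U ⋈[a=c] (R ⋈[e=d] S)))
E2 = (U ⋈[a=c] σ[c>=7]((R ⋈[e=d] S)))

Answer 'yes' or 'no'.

E1 row counts bottom-up:
  U → 6
  R → 5
  S → 6
  (R ⋈[e=d] S) → 3
  (U ⋈[a=c] (R ⋈[e=d] S)) → 3
  σ[c>=7]((U ⋈[a=c] (R ⋈[e=d] S))) → 3
E2 row counts bottom-up:
  U → 6
  R → 5
  S → 6
  (R ⋈[e=d] S) → 3
  σ[c>=7]((R ⋈[e=d] S)) → 2
  (U ⋈[a=c] σ[c>=7]((R ⋈[e=d] S))) → 3

E1 and E2 produce the same multiset:
a | h | e | y | d | c | z
7 | 3 | 5 | t | 5 | 7 | s
7 | 6 | 5 | t | 5 | 7 | s
9 | 9 | 7 | p | 7 | 9 | r

yes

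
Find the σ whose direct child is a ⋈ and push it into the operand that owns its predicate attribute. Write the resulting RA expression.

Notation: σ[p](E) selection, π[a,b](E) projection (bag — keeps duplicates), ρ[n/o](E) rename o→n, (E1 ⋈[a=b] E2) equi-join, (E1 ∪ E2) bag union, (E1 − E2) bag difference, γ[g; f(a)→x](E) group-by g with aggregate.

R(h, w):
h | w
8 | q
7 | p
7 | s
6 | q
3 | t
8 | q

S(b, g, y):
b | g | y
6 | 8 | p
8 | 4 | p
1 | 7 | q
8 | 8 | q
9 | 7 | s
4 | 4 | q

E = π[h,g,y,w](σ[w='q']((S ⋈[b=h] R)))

σ filters on w, owned by the right side.
E' = π[h,g,y,w]((S ⋈[b=h] σ[w='q'](R)))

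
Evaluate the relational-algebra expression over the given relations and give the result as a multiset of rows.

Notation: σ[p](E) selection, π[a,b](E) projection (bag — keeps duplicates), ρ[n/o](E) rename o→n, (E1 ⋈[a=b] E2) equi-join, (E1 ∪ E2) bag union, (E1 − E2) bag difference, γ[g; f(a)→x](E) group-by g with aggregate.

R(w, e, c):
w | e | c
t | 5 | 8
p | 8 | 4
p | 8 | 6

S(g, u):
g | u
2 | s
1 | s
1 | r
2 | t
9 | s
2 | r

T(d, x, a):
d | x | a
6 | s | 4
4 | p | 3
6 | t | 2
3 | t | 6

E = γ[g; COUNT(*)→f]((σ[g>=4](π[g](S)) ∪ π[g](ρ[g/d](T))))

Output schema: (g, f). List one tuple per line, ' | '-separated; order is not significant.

Per-node cardinality:
  S → 6
  π[g](S) → 6
  σ[g>=4](π[g](S)) → 1
  T → 4
  ρ[g/d](T) → 4
  π[g](ρ[g/d](T)) → 4
  (σ[g>=4](π[g](S)) ∪ π[g](ρ[g/d](T))) → 5
  γ[g; COUNT(*)→f]((σ[g>=4](π[g](S)) ∪ π[g](ρ[g/d](T)))) → 4

== RESULT ==
g | f
3 | 1
4 | 1
6 | 2
9 | 1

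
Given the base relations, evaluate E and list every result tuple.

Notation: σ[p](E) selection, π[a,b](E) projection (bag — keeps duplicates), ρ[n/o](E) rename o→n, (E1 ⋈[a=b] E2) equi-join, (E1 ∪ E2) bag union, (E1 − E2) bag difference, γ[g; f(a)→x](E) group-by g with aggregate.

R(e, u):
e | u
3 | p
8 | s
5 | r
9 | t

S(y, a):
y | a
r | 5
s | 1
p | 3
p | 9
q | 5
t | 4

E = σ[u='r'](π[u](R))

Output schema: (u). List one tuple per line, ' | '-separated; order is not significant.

Stepwise |·|:
  R → 4
  π[u](R) → 4
  σ[u='r'](π[u](R)) → 1

== RESULT ==
u
r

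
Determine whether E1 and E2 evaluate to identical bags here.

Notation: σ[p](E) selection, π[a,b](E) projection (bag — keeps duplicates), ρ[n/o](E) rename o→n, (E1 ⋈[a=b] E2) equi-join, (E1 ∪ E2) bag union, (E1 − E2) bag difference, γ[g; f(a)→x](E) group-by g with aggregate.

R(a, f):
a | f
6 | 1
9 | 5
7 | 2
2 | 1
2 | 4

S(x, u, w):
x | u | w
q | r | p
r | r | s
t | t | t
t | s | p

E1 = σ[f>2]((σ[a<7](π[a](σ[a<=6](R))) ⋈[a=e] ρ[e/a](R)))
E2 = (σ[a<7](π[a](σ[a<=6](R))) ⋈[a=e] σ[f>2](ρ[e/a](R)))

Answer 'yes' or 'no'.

E1 per-node cardinality:
  R → 5
  σ[a<=6](R) → 3
  π[a](σ[a<=6](R)) → 3
  σ[a<7](π[a](σ[a<=6](R))) → 3
  R → 5
  ρ[e/a](R) → 5
  (σ[a<7](π[a](σ[a<=6](R))) ⋈[a=e] ρ[e/a](R)) → 5
  σ[f>2]((σ[a<7](π[a](σ[a<=6](R))) ⋈[a=e] ρ[e/a](R))) → 2
E2 per-node cardinality:
  R → 5
  σ[a<=6](R) → 3
  π[a](σ[a<=6](R)) → 3
  σ[a<7](π[a](σ[a<=6](R))) → 3
  R → 5
  ρ[e/a](R) → 5
  σ[f>2](ρ[e/a](R)) → 2
  (σ[a<7](π[a](σ[a<=6](R))) ⋈[a=e] σ[f>2](ρ[e/a](R))) → 2

E1 and E2 produce the same multiset:
a | e | f
2 | 2 | 4
2 | 2 | 4

yes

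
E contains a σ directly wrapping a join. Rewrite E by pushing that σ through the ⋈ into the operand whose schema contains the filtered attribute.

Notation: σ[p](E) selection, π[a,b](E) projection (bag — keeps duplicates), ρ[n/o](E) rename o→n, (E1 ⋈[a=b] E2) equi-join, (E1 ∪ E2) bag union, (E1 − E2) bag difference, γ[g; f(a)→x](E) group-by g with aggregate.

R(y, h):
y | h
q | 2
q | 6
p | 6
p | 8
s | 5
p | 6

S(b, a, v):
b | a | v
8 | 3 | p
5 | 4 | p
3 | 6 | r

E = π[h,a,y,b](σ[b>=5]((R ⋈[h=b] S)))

σ filters on b, owned by the right side.
E' = π[h,a,y,b]((R ⋈[h=b] σ[b>=5](S)))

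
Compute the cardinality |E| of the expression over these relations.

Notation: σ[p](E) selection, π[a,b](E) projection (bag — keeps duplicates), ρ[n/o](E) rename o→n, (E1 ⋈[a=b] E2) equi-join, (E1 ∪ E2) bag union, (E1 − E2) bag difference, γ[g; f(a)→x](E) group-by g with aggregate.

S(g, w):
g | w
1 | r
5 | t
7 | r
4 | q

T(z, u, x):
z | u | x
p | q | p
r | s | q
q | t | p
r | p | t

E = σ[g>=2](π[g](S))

Per-node cardinality:
  S → 4
  π[g](S) → 4
  σ[g>=2](π[g](S)) → 3

|E| = 3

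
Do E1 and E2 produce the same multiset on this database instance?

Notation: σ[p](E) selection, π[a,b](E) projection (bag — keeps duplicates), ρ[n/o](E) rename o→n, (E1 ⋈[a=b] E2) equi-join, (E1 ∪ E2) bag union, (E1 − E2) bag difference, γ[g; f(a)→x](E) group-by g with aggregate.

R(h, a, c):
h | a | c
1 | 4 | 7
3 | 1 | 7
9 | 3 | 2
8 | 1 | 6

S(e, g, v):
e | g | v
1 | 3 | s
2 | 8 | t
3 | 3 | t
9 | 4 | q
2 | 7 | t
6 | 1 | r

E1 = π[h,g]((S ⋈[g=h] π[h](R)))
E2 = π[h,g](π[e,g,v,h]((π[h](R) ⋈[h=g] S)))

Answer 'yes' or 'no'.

E1 subexpression sizes:
  S → 6
  R → 4
  π[h](R) → 4
  (S ⋈[g=h] π[h](R)) → 4
  π[h,g]((S ⋈[g=h] π[h](R))) → 4
E2 subexpression sizes:
  R → 4
  π[h](R) → 4
  S → 6
  (π[h](R) ⋈[h=g] S) → 4
  π[e,g,v,h]((π[h](R) ⋈[h=g] S)) → 4
  π[h,g](π[e,g,v,h]((π[h](R) ⋈[h=g] S))) → 4

E1 and E2 produce the same multiset:
h | g
1 | 1
3 | 3
3 | 3
8 | 8

yes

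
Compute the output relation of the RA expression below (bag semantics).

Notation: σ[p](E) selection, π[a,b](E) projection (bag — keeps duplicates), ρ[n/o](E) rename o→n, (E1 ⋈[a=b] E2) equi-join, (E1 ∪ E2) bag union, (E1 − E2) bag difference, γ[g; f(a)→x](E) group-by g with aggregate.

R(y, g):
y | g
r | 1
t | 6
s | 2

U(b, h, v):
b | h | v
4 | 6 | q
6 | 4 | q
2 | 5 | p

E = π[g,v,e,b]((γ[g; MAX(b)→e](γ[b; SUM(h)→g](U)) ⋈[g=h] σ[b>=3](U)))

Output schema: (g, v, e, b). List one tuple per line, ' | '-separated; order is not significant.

Row counts bottom-up:
  U → 3
  γ[b; SUM(h)→g](U) → 3
  γ[g; MAX(b)→e](γ[b; SUM(h)→g](U)) → 3
  U → 3
  σ[b>=3](U) → 2
  (γ[g; MAX(b)→e](γ[b; SUM(h)→g](U)) ⋈[g=h] σ[b>=3](U)) → 2
  π[g,v,e,b]((γ[g; MAX(b)→e](γ[b; SUM(h)→g](U)) ⋈[g=h] σ[b>=3](U))) → 2

== RESULT ==
g | v | e | b
4 | q | 6 | 6
6 | q | 4 | 4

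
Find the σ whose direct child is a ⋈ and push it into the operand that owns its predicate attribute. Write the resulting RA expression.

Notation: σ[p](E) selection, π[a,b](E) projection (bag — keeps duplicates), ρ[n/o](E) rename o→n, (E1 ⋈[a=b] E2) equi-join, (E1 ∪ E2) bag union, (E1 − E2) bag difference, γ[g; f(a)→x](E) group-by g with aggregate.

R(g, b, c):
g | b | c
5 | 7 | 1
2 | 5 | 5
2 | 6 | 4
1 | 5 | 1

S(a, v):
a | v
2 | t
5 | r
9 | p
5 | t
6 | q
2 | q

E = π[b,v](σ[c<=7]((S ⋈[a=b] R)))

σ filters on c, owned by the right side.
E' = π[b,v]((S ⋈[a=b] σ[c<=7](R)))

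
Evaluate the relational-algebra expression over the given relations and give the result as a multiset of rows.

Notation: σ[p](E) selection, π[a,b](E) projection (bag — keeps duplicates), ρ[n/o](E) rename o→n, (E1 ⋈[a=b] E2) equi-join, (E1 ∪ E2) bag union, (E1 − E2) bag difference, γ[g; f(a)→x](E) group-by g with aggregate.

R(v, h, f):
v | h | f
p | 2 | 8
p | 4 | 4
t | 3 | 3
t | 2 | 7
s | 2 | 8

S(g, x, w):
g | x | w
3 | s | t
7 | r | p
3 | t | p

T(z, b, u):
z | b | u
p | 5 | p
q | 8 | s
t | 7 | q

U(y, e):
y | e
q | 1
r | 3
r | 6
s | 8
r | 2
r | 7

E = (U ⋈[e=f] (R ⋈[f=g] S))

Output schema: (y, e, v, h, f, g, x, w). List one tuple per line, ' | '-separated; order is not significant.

Per-node cardinality:
  U → 6
  R → 5
  S → 3
  (R ⋈[f=g] S) → 3
  (U ⋈[e=f] (R ⋈[f=g] S)) → 3

== RESULT ==
y | e | v | h | f | g | x | w
r | 3 | t | 3 | 3 | 3 | s | t
r | 3 | t | 3 | 3 | 3 | t | p
r | 7 | t | 2 | 7 | 7 | r | p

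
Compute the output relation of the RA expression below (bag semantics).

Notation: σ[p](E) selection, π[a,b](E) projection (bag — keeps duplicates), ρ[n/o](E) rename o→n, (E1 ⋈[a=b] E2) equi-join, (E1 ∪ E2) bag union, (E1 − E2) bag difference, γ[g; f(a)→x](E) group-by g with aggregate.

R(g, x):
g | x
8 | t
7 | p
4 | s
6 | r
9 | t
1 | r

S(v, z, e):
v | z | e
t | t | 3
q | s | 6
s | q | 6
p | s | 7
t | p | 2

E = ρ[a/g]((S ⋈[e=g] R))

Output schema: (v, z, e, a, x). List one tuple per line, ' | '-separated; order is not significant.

Stepwise |·|:
  S → 5
  R → 6
  (S ⋈[e=g] R) → 3
  ρ[a/g]((S ⋈[e=g] R)) → 3

== RESULT ==
v | z | e | a | x
p | s | 7 | 7 | p
q | s | 6 | 6 | r
s | q | 6 | 6 | r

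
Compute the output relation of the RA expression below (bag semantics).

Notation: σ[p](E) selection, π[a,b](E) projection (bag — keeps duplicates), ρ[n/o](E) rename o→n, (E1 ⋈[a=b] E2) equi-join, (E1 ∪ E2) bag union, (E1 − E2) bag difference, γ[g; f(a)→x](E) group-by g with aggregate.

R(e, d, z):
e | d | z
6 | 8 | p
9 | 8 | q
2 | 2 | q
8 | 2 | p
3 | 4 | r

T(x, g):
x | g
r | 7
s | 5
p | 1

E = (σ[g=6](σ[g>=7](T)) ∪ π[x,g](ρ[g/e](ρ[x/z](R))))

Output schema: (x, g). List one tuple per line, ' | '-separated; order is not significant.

Stepwise |·|:
  T → 3
  σ[g>=7](T) → 1
  σ[g=6](σ[g>=7](T)) → 0
  R → 5
  ρ[x/z](R) → 5
  ρ[g/e](ρ[x/z](R)) → 5
  π[x,g](ρ[g/e](ρ[x/z](R))) → 5
  (σ[g=6](σ[g>=7](T)) ∪ π[x,g](ρ[g/e](ρ[x/z](R)))) → 5

== RESULT ==
x | g
p | 6
p | 8
q | 2
q | 9
r | 3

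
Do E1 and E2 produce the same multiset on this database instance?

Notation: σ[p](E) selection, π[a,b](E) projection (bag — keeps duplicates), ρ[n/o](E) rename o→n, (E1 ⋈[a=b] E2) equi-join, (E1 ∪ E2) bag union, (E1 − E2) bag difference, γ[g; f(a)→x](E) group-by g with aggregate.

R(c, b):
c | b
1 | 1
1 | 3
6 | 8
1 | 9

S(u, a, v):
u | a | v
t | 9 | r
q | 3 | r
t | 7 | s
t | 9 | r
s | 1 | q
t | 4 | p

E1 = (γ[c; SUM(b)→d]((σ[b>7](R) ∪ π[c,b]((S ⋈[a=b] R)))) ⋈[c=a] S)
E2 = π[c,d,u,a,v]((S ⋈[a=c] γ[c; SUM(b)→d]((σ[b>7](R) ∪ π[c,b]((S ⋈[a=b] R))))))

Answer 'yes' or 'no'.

E1 row counts bottom-up:
  R → 4
  σ[b>7](R) → 2
  S → 6
  R → 4
  (S ⋈[a=b] R) → 4
  π[c,b]((S ⋈[a=b] R)) → 4
  (σ[b>7](R) ∪ π[c,b]((S ⋈[a=b] R))) → 6
  γ[c; SUM(b)→d]((σ[b>7](R) ∪ π[c,b]((S ⋈[a=b] R)))) → 2
  S → 6
  (γ[c; SUM(b)→d]((σ[b>7](R) ∪ π[c,b]((S ⋈[a=b] R)))) ⋈[c=a] S) → 1
E2 row counts bottom-up:
  S → 6
  R → 4
  σ[b>7](R) → 2
  S → 6
  R → 4
  (S ⋈[a=b] R) → 4
  π[c,b]((S ⋈[a=b] R)) → 4
  (σ[b>7](R) ∪ π[c,b]((S ⋈[a=b] R))) → 6
  γ[c; SUM(b)→d]((σ[b>7](R) ∪ π[c,b]((S ⋈[a=b] R)))) → 2
  (S ⋈[a=c] γ[c; SUM(b)→d]((σ[b>7](R) ∪ π[c,b]((S ⋈[a=b] R))))) → 1
  π[c,d,u,a,v]((S ⋈[a=c] γ[c; SUM(b)→d]((σ[b>7](R) ∪ π[c,b]((S ⋈[a=b] R)))))) → 1

E1 and E2 produce the same multiset:
c | d | u | a | v
1 | 31 | s | 1 | q

yes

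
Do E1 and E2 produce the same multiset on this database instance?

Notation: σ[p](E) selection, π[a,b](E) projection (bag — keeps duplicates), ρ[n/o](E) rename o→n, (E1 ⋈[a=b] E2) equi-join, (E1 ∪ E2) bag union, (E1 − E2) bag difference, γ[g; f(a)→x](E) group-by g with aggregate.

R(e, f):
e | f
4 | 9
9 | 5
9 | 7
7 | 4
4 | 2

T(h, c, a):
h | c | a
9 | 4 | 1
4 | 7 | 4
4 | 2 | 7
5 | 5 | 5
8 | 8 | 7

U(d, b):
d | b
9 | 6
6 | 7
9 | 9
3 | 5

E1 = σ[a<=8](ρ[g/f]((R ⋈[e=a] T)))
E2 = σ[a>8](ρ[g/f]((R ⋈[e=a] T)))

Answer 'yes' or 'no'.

E1 per-node cardinality:
  R → 5
  T → 5
  (R ⋈[e=a] T) → 4
  ρ[g/f]((R ⋈[e=a] T)) → 4
  σ[a<=8](ρ[g/f]((R ⋈[e=a] T))) → 4
E2 per-node cardinality:
  R → 5
  T → 5
  (R ⋈[e=a] T) → 4
  ρ[g/f]((R ⋈[e=a] T)) → 4
  σ[a>8](ρ[g/f]((R ⋈[e=a] T))) → 0

E1 result:
e | g | h | c | a
4 | 2 | 4 | 7 | 4
4 | 9 | 4 | 7 | 4
7 | 4 | 4 | 2 | 7
7 | 4 | 8 | 8 | 7
E2 result:
e | g | h | c | a
(0 rows)
Witness: (7, 4, 8, 8, 7) appears 1× in E1 but 0× in E2.

no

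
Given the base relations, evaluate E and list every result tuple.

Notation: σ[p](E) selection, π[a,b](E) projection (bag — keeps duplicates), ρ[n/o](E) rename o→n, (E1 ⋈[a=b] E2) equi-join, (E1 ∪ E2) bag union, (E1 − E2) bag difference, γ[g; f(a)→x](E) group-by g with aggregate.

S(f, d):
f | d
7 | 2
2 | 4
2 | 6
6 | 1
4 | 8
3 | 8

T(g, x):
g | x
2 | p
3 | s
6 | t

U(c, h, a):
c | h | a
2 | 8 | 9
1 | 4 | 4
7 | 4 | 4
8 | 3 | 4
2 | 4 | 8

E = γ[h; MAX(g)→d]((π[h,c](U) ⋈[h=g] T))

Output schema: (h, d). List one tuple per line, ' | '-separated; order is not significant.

Row counts bottom-up:
  U → 5
  π[h,c](U) → 5
  T → 3
  (π[h,c](U) ⋈[h=g] T) → 1
  γ[h; MAX(g)→d]((π[h,c](U) ⋈[h=g] T)) → 1

== RESULT ==
h | d
3 | 3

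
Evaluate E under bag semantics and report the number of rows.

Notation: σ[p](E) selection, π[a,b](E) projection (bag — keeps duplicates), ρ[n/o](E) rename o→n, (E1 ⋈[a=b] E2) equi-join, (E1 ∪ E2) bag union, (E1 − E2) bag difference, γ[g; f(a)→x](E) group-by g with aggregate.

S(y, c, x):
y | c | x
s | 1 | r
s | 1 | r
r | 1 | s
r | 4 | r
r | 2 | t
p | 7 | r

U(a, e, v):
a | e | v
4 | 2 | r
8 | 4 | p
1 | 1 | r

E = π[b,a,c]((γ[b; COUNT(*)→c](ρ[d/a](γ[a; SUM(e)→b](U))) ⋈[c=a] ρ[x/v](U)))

Stepwise |·|:
  U → 3
  γ[a; SUM(e)→b](U) → 3
  ρ[d/a](γ[a; SUM(e)→b](U)) → 3
  γ[b; COUNT(*)→c](ρ[d/a](γ[a; SUM(e)→b](U))) → 3
  U → 3
  ρ[x/v](U) → 3
  (γ[b; COUNT(*)→c](ρ[d/a](γ[a; SUM(e)→b](U))) ⋈[c=a] ρ[x/v](U)) → 3
  π[b,a,c]((γ[b; COUNT(*)→c](ρ[d/a](γ[a; SUM(e)→b](U))) ⋈[c=a] ρ[x/v](U))) → 3

|E| = 3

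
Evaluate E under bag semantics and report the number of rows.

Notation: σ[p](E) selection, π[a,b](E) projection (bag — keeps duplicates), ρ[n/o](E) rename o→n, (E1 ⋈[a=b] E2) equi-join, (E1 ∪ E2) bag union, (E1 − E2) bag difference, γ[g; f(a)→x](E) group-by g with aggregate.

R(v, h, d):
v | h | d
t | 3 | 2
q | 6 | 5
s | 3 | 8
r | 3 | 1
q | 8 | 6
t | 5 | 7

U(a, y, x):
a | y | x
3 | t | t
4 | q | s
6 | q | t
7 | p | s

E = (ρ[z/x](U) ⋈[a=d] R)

Row counts bottom-up:
  U → 4
  ρ[z/x](U) → 4
  R → 6
  (ρ[z/x](U) ⋈[a=d] R) → 2

|E| = 2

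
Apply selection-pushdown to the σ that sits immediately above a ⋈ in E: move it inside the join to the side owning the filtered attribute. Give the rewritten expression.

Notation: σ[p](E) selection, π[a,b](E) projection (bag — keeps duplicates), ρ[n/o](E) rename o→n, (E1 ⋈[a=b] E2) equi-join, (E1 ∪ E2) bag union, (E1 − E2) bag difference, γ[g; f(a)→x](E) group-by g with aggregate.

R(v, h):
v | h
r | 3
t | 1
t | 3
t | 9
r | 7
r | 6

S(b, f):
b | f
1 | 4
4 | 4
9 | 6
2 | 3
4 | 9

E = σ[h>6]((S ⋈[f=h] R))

σ filters on h, owned by the right side.
E' = (S ⋈[f=h] σ[h>6](R))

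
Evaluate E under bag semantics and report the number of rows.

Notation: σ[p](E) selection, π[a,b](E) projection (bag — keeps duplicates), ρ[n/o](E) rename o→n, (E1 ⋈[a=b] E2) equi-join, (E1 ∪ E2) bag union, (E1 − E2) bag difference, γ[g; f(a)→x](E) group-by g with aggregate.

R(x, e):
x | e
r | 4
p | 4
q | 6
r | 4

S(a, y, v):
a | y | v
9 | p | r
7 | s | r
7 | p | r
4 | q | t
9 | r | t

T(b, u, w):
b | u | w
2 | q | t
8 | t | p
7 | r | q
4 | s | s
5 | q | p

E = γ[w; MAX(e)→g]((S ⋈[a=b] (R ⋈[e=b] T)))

Stepwise |·|:
  S → 5
  R → 4
  T → 5
  (R ⋈[e=b] T) → 3
  (S ⋈[a=b] (R ⋈[e=b] T)) → 3
  γ[w; MAX(e)→g]((S ⋈[a=b] (R ⋈[e=b] T))) → 1

|E| = 1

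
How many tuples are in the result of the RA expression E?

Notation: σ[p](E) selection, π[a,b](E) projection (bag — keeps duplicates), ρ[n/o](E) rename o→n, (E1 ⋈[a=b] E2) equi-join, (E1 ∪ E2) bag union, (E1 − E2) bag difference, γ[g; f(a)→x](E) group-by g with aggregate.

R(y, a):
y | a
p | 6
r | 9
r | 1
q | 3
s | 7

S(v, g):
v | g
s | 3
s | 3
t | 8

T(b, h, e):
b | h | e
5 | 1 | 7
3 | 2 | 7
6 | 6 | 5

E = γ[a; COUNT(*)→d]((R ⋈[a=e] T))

Stepwise |·|:
  R → 5
  T → 3
  (R ⋈[a=e] T) → 2
  γ[a; COUNT(*)→d]((R ⋈[a=e] T)) → 1

|E| = 1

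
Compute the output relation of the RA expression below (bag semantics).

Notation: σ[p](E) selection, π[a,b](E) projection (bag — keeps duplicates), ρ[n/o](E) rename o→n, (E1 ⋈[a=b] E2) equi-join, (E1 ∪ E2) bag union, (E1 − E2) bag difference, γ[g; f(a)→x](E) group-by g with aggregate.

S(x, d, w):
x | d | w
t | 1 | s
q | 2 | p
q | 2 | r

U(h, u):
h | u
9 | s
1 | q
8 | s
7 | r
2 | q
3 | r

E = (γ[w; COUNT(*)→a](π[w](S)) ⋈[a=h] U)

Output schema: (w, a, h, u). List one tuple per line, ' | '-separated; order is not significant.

Row counts bottom-up:
  S → 3
  π[w](S) → 3
  γ[w; COUNT(*)→a](π[w](S)) → 3
  U → 6
  (γ[w; COUNT(*)→a](π[w](S)) ⋈[a=h] U) → 3

== RESULT ==
w | a | h | u
p | 1 | 1 | q
r | 1 | 1 | q
s | 1 | 1 | q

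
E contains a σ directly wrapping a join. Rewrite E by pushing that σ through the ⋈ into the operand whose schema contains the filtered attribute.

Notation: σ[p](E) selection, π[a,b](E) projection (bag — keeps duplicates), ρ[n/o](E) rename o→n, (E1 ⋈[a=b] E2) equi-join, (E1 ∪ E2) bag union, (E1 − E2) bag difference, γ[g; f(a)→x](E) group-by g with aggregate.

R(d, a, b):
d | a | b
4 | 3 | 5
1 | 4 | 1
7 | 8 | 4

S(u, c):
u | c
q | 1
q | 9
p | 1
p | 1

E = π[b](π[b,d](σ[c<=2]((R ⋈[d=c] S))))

σ filters on c, owned by the right side.
E' = π[b](π[b,d]((R ⋈[d=c] σ[c<=2](S))))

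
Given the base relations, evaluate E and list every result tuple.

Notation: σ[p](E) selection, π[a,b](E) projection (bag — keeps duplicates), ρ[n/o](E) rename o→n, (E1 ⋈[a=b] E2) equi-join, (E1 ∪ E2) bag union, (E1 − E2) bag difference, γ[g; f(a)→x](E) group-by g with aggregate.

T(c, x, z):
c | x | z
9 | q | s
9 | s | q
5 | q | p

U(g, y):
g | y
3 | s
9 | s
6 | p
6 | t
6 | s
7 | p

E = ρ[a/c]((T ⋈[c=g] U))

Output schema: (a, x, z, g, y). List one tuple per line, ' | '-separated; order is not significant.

Row counts bottom-up:
  T → 3
  U → 6
  (T ⋈[c=g] U) → 2
  ρ[a/c]((T ⋈[c=g] U)) → 2

== RESULT ==
a | x | z | g | y
9 | q | s | 9 | s
9 | s | q | 9 | s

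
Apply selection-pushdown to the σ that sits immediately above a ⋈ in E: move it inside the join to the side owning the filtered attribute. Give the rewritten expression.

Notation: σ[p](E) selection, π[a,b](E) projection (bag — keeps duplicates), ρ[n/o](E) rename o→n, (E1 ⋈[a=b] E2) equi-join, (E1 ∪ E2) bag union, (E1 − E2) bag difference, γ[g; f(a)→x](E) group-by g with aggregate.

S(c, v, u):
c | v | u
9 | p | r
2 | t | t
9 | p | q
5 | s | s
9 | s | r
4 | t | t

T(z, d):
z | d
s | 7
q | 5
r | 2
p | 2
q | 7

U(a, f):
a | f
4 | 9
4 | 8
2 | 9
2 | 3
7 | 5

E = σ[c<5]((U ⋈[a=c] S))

σ filters on c, owned by the right side.
E' = (U ⋈[a=c] σ[c<5](S))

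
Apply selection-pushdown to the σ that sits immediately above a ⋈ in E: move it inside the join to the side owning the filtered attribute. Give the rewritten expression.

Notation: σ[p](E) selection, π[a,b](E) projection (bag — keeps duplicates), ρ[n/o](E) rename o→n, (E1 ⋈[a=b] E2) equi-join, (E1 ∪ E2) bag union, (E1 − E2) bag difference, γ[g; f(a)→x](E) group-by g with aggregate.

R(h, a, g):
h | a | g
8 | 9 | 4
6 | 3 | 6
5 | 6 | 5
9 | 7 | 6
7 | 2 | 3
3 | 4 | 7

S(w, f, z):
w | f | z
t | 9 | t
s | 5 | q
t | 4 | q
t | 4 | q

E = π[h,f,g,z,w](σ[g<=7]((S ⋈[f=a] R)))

σ filters on g, owned by the right side.
E' = π[h,f,g,z,w]((S ⋈[f=a] σ[g<=7](R)))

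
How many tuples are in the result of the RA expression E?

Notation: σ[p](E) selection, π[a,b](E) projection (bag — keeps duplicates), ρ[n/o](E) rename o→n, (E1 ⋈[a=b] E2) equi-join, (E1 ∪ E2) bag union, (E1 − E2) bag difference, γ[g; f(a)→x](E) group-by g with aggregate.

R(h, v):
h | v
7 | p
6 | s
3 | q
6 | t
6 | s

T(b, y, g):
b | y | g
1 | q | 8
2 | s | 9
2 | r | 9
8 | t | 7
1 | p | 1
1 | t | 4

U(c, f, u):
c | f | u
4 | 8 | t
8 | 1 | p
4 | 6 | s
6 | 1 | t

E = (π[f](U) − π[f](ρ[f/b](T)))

Per-node cardinality:
  U → 4
  π[f](U) → 4
  T → 6
  ρ[f/b](T) → 6
  π[f](ρ[f/b](T)) → 6
  (π[f](U) − π[f](ρ[f/b](T))) → 1

|E| = 1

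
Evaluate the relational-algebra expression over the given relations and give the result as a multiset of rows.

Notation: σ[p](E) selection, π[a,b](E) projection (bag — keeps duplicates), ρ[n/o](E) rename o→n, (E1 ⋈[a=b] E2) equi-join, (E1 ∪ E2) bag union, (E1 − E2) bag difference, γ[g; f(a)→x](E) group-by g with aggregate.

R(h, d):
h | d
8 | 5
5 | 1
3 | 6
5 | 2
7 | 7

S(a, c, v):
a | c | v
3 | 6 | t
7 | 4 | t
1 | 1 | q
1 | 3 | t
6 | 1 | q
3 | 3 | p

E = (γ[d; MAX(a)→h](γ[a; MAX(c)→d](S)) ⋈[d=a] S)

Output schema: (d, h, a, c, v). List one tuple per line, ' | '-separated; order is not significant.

Stepwise |·|:
  S → 6
  γ[a; MAX(c)→d](S) → 4
  γ[d; MAX(a)→h](γ[a; MAX(c)→d](S)) → 4
  S → 6
  (γ[d; MAX(a)→h](γ[a; MAX(c)→d](S)) ⋈[d=a] S) → 5

== RESULT ==
d | h | a | c | v
1 | 6 | 1 | 1 | q
1 | 6 | 1 | 3 | t
3 | 1 | 3 | 3 | p
3 | 1 | 3 | 6 | t
6 | 3 | 6 | 1 | q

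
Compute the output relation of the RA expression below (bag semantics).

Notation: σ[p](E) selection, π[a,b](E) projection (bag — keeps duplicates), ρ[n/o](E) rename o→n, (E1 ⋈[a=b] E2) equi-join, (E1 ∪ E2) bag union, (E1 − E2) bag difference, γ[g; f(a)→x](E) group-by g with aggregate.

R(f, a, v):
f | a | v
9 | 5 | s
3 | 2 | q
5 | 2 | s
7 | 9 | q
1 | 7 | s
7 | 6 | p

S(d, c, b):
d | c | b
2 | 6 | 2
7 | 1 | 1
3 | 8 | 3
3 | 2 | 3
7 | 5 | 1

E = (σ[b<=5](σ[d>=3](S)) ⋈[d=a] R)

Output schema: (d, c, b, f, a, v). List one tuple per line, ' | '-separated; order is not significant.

Row counts bottom-up:
  S → 5
  σ[d>=3](S) → 4
  σ[b<=5](σ[d>=3](S)) → 4
  R → 6
  (σ[b<=5](σ[d>=3](S)) ⋈[d=a] R) → 2

== RESULT ==
d | c | b | f | a | v
7 | 1 | 1 | 1 | 7 | s
7 | 5 | 1 | 1 | 7 | s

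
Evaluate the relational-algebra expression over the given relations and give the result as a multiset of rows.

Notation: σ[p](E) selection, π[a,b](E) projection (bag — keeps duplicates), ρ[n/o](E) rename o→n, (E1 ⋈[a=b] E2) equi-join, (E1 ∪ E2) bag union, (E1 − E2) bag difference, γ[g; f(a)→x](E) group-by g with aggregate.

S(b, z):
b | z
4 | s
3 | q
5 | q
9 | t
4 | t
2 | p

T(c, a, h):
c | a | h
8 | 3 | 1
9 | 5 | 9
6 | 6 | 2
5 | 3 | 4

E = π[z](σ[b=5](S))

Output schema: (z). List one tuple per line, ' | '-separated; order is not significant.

Subexpression sizes:
  S → 6
  σ[b=5](S) → 1
  π[z](σ[b=5](S)) → 1

== RESULT ==
z
q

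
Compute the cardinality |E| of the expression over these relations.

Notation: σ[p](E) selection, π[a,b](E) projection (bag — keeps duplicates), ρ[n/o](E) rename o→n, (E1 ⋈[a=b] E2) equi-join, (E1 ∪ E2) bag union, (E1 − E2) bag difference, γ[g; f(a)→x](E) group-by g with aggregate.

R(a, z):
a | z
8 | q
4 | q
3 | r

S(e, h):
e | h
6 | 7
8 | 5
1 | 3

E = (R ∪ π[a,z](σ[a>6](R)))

Row counts bottom-up:
  R → 3
  R → 3
  σ[a>6](R) → 1
  π[a,z](σ[a>6](R)) → 1
  (R ∪ π[a,z](σ[a>6](R))) → 4

|E| = 4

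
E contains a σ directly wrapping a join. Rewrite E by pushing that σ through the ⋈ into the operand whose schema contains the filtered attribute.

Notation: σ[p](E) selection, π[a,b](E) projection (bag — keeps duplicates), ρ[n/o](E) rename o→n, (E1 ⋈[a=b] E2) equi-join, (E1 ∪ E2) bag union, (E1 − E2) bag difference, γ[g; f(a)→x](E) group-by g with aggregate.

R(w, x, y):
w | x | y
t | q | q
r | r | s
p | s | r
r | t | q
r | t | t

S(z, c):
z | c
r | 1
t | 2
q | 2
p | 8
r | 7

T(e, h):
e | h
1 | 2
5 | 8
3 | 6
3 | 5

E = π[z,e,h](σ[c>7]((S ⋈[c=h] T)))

σ filters on c, owned by the left side.
E' = π[z,e,h]((σ[c>7](S) ⋈[c=h] T))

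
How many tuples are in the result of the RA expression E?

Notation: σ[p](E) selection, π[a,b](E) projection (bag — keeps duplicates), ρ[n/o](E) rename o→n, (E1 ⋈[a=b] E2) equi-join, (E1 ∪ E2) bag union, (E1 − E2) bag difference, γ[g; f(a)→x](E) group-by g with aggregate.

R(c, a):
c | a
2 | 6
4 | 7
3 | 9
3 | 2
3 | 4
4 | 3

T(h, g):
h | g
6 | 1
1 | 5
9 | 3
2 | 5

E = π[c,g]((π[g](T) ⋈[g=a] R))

Subexpression sizes:
  T → 4
  π[g](T) → 4
  R → 6
  (π[g](T) ⋈[g=a] R) → 1
  π[c,g]((π[g](T) ⋈[g=a] R)) → 1

|E| = 1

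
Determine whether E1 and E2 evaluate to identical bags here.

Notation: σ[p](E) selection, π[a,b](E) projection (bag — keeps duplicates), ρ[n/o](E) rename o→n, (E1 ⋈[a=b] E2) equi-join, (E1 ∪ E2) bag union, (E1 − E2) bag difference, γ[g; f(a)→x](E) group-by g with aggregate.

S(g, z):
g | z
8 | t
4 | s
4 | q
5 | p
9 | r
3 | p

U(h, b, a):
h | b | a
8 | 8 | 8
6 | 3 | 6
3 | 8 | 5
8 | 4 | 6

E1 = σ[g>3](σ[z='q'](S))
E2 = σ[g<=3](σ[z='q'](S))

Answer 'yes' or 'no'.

E1 subexpression sizes:
  S → 6
  σ[z='q'](S) → 1
  σ[g>3](σ[z='q'](S)) → 1
E2 subexpression sizes:
  S → 6
  σ[z='q'](S) → 1
  σ[g<=3](σ[z='q'](S)) → 0

E1 result:
g | z
4 | q
E2 result:
g | z
(0 rows)
Witness: (4, 'q') appears 1× in E1 but 0× in E2.

no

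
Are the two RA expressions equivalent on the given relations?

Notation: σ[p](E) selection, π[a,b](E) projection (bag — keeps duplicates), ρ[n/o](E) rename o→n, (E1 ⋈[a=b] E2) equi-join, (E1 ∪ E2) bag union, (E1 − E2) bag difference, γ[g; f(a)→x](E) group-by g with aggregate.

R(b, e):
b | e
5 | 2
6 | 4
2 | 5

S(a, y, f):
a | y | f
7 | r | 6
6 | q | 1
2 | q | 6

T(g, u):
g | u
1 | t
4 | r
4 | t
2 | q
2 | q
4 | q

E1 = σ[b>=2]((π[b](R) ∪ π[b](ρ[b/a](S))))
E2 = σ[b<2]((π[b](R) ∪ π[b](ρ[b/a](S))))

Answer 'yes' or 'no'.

E1 stepwise |·|:
  R → 3
  π[b](R) → 3
  S → 3
  ρ[b/a](S) → 3
  π[b](ρ[b/a](S)) → 3
  (π[b](R) ∪ π[b](ρ[b/a](S))) → 6
  σ[b>=2]((π[b](R) ∪ π[b](ρ[b/a](S)))) → 6
E2 stepwise |·|:
  R → 3
  π[b](R) → 3
  S → 3
  ρ[b/a](S) → 3
  π[b](ρ[b/a](S)) → 3
  (π[b](R) ∪ π[b](ρ[b/a](S))) → 6
  σ[b<2]((π[b](R) ∪ π[b](ρ[b/a](S)))) → 0

E1 result:
b
2
2
5
6
6
7
E2 result:
b
(0 rows)
Witness: (6,) appears 2× in E1 but 0× in E2.

no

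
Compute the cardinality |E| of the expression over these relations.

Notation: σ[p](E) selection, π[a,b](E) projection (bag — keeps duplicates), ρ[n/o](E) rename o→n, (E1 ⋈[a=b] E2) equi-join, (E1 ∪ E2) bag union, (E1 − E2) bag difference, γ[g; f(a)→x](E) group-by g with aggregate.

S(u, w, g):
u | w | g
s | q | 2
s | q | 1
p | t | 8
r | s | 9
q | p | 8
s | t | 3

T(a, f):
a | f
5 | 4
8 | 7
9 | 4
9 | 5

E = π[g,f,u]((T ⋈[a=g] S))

Stepwise |·|:
  T → 4
  S → 6
  (T ⋈[a=g] S) → 4
  π[g,f,u]((T ⋈[a=g] S)) → 4

|E| = 4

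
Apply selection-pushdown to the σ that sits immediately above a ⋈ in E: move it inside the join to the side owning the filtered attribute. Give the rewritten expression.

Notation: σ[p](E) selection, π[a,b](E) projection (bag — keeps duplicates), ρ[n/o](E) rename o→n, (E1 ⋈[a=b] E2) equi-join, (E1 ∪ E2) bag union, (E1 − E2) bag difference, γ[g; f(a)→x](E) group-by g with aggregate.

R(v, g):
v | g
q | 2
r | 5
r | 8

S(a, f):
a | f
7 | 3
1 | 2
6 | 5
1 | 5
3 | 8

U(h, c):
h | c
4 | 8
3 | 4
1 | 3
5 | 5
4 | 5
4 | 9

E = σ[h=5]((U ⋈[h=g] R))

σ filters on h, owned by the left side.
E' = (σ[h=5](U) ⋈[h=g] R)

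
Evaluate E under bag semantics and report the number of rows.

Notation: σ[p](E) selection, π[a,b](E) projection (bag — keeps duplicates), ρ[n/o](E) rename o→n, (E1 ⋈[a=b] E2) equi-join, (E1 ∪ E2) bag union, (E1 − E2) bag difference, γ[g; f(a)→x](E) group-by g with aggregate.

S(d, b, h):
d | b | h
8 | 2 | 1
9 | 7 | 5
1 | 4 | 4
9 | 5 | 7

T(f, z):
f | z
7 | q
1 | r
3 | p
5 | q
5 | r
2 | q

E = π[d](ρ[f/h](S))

Row counts bottom-up:
  S → 4
  ρ[f/h](S) → 4
  π[d](ρ[f/h](S)) → 4

|E| = 4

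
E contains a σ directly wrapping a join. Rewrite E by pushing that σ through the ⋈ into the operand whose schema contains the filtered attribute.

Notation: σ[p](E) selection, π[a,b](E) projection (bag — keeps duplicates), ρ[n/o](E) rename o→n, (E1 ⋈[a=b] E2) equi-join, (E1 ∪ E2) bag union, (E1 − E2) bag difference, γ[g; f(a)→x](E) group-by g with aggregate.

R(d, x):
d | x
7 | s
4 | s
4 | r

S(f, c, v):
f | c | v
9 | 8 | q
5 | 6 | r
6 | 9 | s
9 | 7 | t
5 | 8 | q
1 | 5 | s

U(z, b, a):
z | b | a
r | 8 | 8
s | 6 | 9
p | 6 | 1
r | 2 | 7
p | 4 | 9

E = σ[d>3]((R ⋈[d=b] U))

σ filters on d, owned by the left side.
E' = (σ[d>3](R) ⋈[d=b] U)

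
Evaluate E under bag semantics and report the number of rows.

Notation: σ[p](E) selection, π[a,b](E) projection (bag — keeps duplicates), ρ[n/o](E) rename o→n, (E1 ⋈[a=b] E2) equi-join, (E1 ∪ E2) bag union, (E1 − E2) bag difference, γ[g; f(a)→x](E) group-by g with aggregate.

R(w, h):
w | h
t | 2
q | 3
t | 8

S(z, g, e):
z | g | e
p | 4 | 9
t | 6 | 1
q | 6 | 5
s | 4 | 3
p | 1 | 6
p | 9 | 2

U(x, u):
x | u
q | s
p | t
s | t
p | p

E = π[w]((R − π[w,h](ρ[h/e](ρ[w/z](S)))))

Row counts bottom-up:
  R → 3
  S → 6
  ρ[w/z](S) → 6
  ρ[h/e](ρ[w/z](S)) → 6
  π[w,h](ρ[h/e](ρ[w/z](S))) → 6
  (R − π[w,h](ρ[h/e](ρ[w/z](S)))) → 3
  π[w]((R − π[w,h](ρ[h/e](ρ[w/z](S))))) → 3

|E| = 3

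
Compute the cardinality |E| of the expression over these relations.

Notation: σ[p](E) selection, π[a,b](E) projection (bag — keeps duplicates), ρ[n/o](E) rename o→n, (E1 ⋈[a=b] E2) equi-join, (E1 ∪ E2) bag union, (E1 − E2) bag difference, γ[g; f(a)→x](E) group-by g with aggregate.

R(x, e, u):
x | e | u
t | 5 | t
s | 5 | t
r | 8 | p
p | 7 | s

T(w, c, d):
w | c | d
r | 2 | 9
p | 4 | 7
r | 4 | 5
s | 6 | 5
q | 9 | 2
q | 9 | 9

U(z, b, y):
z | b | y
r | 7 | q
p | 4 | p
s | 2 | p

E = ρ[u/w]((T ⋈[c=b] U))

Subexpression sizes:
  T → 6
  U → 3
  (T ⋈[c=b] U) → 3
  ρ[u/w]((T ⋈[c=b] U)) → 3

|E| = 3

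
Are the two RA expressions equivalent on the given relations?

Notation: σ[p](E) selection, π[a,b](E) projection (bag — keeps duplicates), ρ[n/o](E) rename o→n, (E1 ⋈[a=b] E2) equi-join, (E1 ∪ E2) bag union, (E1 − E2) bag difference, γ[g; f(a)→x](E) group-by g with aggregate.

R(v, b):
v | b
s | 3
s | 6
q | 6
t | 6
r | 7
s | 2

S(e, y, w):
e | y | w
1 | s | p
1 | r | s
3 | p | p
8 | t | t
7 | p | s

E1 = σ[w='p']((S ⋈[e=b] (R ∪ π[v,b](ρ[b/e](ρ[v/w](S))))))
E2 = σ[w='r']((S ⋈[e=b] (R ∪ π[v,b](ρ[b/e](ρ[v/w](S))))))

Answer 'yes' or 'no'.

E1 stepwise |·|:
  S → 5
  R → 6
  S → 5
  ρ[v/w](S) → 5
  ρ[b/e](ρ[v/w](S)) → 5
  π[v,b](ρ[b/e](ρ[v/w](S))) → 5
  (R ∪ π[v,b](ρ[b/e](ρ[v/w](S)))) → 11
  (S ⋈[e=b] (R ∪ π[v,b](ρ[b/e](ρ[v/w](S))))) → 9
  σ[w='p']((S ⋈[e=b] (R ∪ π[v,b](ρ[b/e](ρ[v/w](S)))))) → 4
E2 stepwise |·|:
  S → 5
  R → 6
  S → 5
  ρ[v/w](S) → 5
  ρ[b/e](ρ[v/w](S)) → 5
  π[v,b](ρ[b/e](ρ[v/w](S))) → 5
  (R ∪ π[v,b](ρ[b/e](ρ[v/w](S)))) → 11
  (S ⋈[e=b] (R ∪ π[v,b](ρ[b/e](ρ[v/w](S))))) → 9
  σ[w='r']((S ⋈[e=b] (R ∪ π[v,b](ρ[b/e](ρ[v/w](S)))))) → 0

E1 result:
e | y | w | v | b
1 | s | p | p | 1
1 | s | p | s | 1
3 | p | p | p | 3
3 | p | p | s | 3
E2 result:
e | y | w | v | b
(0 rows)
Witness: (1, 's', 'p', 'p', 1) appears 1× in E1 but 0× in E2.

no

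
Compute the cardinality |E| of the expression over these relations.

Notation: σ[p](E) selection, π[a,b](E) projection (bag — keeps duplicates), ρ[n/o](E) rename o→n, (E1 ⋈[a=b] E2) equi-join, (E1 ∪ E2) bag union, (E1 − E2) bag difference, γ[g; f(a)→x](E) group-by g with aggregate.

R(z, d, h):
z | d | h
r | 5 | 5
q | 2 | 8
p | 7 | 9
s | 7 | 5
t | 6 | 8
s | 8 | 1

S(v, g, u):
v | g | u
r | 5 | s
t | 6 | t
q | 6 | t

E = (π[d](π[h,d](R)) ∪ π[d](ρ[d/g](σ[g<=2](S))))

Per-node cardinality:
  R → 6
  π[h,d](R) → 6
  π[d](π[h,d](R)) → 6
  S → 3
  σ[g<=2](S) → 0
  ρ[d/g](σ[g<=2](S)) → 0
  π[d](ρ[d/g](σ[g<=2](S))) → 0
  (π[d](π[h,d](R)) ∪ π[d](ρ[d/g](σ[g<=2](S)))) → 6

|E| = 6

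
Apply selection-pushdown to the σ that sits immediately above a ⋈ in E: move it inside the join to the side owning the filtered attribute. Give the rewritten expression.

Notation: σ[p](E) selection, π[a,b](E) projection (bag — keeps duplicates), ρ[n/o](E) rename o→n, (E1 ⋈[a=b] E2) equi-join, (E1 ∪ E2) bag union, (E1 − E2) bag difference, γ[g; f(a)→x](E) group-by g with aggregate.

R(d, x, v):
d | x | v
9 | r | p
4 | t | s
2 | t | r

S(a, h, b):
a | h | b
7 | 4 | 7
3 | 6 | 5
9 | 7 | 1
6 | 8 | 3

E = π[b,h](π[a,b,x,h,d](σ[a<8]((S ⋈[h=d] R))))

σ filters on a, owned by the left side.
E' = π[b,h](π[a,b,x,h,d]((σ[a<8](S) ⋈[h=d] R)))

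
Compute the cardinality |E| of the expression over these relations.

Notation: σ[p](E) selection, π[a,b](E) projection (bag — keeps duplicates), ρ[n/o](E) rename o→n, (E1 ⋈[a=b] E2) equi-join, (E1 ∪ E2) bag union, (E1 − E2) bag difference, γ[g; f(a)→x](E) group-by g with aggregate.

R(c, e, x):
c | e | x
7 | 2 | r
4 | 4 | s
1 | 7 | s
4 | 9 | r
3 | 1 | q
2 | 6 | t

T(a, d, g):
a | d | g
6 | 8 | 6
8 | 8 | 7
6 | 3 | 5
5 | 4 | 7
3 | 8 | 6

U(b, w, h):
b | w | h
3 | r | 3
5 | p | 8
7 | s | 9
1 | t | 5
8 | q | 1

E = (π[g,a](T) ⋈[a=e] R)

Per-node cardinality:
  T → 5
  π[g,a](T) → 5
  R → 6
  (π[g,a](T) ⋈[a=e] R) → 2

|E| = 2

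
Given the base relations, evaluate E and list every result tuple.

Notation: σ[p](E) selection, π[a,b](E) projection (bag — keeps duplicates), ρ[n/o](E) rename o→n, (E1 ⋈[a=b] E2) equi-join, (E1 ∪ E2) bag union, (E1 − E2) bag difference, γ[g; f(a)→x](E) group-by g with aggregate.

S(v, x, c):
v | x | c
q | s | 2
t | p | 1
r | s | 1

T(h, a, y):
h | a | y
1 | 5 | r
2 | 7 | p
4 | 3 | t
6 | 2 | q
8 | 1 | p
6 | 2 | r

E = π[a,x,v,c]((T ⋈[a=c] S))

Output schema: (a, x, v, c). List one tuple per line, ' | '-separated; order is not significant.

Subexpression sizes:
  T → 6
  S → 3
  (T ⋈[a=c] S) → 4
  π[a,x,v,c]((T ⋈[a=c] S)) → 4

== RESULT ==
a | x | v | c
1 | p | t | 1
1 | s | r | 1
2 | s | q | 2
2 | s | q | 2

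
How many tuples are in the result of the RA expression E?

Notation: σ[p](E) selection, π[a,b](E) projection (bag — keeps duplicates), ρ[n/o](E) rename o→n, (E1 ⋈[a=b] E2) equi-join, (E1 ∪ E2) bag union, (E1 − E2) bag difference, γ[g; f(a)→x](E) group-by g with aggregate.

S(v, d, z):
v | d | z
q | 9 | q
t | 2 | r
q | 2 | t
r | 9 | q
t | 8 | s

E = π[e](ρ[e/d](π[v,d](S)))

Per-node cardinality:
  S → 5
  π[v,d](S) → 5
  ρ[e/d](π[v,d](S)) → 5
  π[e](ρ[e/d](π[v,d](S))) → 5

|E| = 5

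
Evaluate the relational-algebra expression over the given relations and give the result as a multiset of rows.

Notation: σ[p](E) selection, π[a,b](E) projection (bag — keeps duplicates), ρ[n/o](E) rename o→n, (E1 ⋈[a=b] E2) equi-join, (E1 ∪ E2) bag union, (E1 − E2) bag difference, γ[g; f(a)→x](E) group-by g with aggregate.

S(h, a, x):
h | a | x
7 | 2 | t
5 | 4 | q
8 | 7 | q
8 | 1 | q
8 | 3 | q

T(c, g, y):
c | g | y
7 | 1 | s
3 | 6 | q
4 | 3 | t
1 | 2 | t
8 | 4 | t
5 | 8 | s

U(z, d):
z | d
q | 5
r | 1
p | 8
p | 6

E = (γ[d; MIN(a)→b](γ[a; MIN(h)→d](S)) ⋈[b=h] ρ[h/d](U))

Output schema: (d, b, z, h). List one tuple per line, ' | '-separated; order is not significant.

Per-node cardinality:
  S → 5
  γ[a; MIN(h)→d](S) → 5
  γ[d; MIN(a)→b](γ[a; MIN(h)→d](S)) → 3
  U → 4
  ρ[h/d](U) → 4
  (γ[d; MIN(a)→b](γ[a; MIN(h)→d](S)) ⋈[b=h] ρ[h/d](U)) → 1

== RESULT ==
d | b | z | h
8 | 1 | r | 1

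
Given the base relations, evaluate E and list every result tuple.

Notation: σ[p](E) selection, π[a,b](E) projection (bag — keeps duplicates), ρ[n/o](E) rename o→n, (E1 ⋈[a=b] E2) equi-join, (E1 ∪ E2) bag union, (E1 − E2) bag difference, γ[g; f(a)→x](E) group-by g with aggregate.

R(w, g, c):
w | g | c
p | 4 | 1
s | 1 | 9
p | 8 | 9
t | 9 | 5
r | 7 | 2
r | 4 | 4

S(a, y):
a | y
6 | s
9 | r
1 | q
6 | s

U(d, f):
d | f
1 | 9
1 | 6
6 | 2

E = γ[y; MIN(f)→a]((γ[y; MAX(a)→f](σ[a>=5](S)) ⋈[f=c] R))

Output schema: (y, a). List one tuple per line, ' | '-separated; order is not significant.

Subexpression sizes:
  S → 4
  σ[a>=5](S) → 3
  γ[y; MAX(a)→f](σ[a>=5](S)) → 2
  R → 6
  (γ[y; MAX(a)→f](σ[a>=5](S)) ⋈[f=c] R) → 2
  γ[y; MIN(f)→a]((γ[y; MAX(a)→f](σ[a>=5](S)) ⋈[f=c] R)) → 1

== RESULT ==
y | a
r | 9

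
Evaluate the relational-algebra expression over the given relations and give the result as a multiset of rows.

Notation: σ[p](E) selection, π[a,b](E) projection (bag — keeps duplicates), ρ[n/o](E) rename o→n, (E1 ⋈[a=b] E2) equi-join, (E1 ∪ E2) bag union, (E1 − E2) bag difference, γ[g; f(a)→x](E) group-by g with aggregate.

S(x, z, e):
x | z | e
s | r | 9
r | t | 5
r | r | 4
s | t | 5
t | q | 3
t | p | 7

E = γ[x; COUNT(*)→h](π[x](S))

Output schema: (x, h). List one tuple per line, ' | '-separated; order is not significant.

Stepwise |·|:
  S → 6
  π[x](S) → 6
  γ[x; COUNT(*)→h](π[x](S)) → 3

== RESULT ==
x | h
r | 2
s | 2
t | 2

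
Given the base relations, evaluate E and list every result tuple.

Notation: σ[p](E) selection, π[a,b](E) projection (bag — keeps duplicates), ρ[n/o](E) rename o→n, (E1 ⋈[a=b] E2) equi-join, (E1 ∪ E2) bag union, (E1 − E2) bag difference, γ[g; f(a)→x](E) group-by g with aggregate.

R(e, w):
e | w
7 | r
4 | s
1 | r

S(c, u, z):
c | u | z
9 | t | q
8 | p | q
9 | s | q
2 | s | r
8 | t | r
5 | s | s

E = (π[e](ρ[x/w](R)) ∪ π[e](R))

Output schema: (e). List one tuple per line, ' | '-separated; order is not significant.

Per-node cardinality:
  R → 3
  ρ[x/w](R) → 3
  π[e](ρ[x/w](R)) → 3
  R → 3
  π[e](R) → 3
  (π[e](ρ[x/w](R)) ∪ π[e](R)) → 6

== RESULT ==
e
1
1
4
4
7
7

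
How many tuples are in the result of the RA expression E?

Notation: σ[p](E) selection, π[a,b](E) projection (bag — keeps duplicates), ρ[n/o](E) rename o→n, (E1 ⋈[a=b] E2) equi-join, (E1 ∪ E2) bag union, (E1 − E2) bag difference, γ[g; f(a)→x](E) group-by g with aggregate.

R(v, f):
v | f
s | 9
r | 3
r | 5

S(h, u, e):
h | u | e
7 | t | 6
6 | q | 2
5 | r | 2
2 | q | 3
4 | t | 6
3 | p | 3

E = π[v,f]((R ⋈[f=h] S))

Per-node cardinality:
  R → 3
  S → 6
  (R ⋈[f=h] S) → 2
  π[v,f]((R ⋈[f=h] S)) → 2

|E| = 2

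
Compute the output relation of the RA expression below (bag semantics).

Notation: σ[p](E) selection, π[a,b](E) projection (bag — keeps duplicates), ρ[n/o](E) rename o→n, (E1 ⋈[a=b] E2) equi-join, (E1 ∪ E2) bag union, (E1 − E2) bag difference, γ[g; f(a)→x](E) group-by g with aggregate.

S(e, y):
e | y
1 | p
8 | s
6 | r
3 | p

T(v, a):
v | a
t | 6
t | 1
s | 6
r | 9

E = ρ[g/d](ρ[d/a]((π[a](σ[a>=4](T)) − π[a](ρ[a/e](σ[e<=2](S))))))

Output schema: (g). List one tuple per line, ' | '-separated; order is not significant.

Subexpression sizes:
  T → 4
  σ[a>=4](T) → 3
  π[a](σ[a>=4](T)) → 3
  S → 4
  σ[e<=2](S) → 1
  ρ[a/e](σ[e<=2](S)) → 1
  π[a](ρ[a/e](σ[e<=2](S))) → 1
  (π[a](σ[a>=4](T)) − π[a](ρ[a/e](σ[e<=2](S)))) → 3
  ρ[d/a]((π[a](σ[a>=4](T)) − π[a](ρ[a/e](σ[e<=2](S))))) → 3
  ρ[g/d](ρ[d/a]((π[a](σ[a>=4](T)) − π[a](ρ[a/e](σ[e<=2](S)))))) → 3

== RESULT ==
g
6
6
9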